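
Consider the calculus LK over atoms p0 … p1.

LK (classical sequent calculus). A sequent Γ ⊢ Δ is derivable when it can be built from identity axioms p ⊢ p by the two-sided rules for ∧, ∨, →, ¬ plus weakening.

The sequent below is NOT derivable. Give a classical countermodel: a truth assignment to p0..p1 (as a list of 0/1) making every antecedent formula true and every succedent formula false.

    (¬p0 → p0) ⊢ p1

Search for a countermodel by truth-table:
  v=00: Γ:[(¬p0 → p0)=F] Δ:[p1=F] refutes=False
  v=01: Γ:[(¬p0 → p0)=F] Δ:[p1=T] refutes=False
  v=10: Γ:[(¬p0 → p0)=T] Δ:[p1=F] refutes=True  ← countermodel

Result: [1, 0]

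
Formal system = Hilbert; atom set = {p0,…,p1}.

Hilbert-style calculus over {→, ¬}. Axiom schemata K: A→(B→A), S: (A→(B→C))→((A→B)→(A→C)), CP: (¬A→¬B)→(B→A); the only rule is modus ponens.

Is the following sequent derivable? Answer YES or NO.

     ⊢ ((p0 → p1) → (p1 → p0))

Enumerate valuations to refute Γ ⊢ Δ:
  v=00: Γ:[] Δ:[((p0 → p1) → (p1 → p0))=T] refutes=False
  v=01: Γ:[] Δ:[((p0 → p1) → (p1 → p0))=F] refutes=True  ← countermodel

Result: NO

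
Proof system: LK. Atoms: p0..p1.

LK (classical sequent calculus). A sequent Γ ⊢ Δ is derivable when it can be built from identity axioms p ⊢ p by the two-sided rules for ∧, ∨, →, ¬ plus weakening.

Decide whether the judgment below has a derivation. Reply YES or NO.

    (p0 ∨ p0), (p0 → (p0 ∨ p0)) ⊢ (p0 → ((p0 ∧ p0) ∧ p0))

Derivation trace:
[→L] (p0 ∨ p0), (p0 → (p0 ∨ p0)) ⊢ (p0 → ((p0 ∧ p0) ∧ p0))
  [∨L] (p0 ∨ p0) ⊢ p0
    [Ax] p0 ⊢ p0
    [Ax] p0 ⊢ p0
  [→R] (p0 ∨ p0) ⊢ (p0 → ((p0 ∧ p0) ∧ p0))
    [∧R] (p0 ∨ p0), p0 ⊢ ((p0 ∧ p0) ∧ p0)
      [∧R] p0 ⊢ (p0 ∧ p0)
        [Ax] p0 ⊢ p0
        [Ax] p0 ⊢ p0
      [∨L] (p0 ∨ p0) ⊢ p0
        [Ax] p0 ⊢ p0
        [Ax] p0 ⊢ p0

Result: YES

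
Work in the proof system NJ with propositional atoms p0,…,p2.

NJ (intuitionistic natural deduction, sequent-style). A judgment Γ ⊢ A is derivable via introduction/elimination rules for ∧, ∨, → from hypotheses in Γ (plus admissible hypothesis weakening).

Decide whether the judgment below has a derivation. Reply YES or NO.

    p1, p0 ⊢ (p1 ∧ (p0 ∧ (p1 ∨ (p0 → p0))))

Derivation trace:
[∧I] p1, p0 ⊢ (p1 ∧ (p0 ∧ (p1 ∨ (p0 → p0))))
  [Ax] p1 ⊢ p1
  [∧I] p0 ⊢ (p0 ∧ (p1 ∨ (p0 → p0)))
    [Ax] p0 ⊢ p0
    [∨I₂]  ⊢ (p1 ∨ (p0 → p0))
      [→I]  ⊢ (p0 → p0)
        [Ax] p0 ⊢ p0

Result: YES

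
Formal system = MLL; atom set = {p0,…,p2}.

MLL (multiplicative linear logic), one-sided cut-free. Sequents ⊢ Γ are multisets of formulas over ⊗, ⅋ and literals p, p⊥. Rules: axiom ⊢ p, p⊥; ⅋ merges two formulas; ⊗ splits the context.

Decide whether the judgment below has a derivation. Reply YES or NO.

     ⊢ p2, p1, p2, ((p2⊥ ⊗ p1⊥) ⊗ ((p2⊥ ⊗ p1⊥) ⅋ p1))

Derivation (root first):
[⊗]  ⊢ p2, p1, p2, ((p2⊥ ⊗ p1⊥) ⊗ ((p2⊥ ⊗ p1⊥) ⅋ p1))
  [⊗]  ⊢ p2, p1, (p2⊥ ⊗ p1⊥)
    [Ax]  ⊢ p2, p2⊥
    [Ax]  ⊢ p1, p1⊥
  [⅋]  ⊢ p2, ((p2⊥ ⊗ p1⊥) ⅋ p1)
    [⊗]  ⊢ p2, p1, (p2⊥ ⊗ p1⊥)
      [Ax]  ⊢ p2, p2⊥
      [Ax]  ⊢ p1, p1⊥

Result: YES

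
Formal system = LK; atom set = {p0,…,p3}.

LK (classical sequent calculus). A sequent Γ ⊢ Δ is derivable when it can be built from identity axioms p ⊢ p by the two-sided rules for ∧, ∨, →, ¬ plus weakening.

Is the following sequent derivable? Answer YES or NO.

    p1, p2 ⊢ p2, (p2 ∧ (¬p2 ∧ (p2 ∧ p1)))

Derivation (root first):
[∧R] p1, p2 ⊢ p2, (p2 ∧ (¬p2 ∧ (p2 ∧ p1)))
  [Ax] p2 ⊢ p2
  [∧R] p1, p2 ⊢ p2, (¬p2 ∧ (p2 ∧ p1))
    [¬R]  ⊢ p2, ¬p2
      [Ax] p2 ⊢ p2
    [∧R] p1, p2 ⊢ (p2 ∧ p1)
      [Ax] p2 ⊢ p2
      [Ax] p1 ⊢ p1

Result: YES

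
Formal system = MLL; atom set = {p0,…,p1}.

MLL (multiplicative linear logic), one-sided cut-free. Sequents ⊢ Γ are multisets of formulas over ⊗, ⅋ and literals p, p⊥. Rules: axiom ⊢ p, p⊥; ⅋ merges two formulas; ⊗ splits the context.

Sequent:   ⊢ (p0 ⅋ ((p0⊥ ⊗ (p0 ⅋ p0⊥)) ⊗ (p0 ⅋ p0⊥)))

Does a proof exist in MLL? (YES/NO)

Derivation (root first):
[⅋]  ⊢ (p0 ⅋ ((p0⊥ ⊗ (p0 ⅋ p0⊥)) ⊗ (p0 ⅋ p0⊥)))
  [⊗]  ⊢ p0, ((p0⊥ ⊗ (p0 ⅋ p0⊥)) ⊗ (p0 ⅋ p0⊥))
    [⊗]  ⊢ p0, (p0⊥ ⊗ (p0 ⅋ p0⊥))
      [Ax]  ⊢ p0, p0⊥
      [⅋]  ⊢ (p0 ⅋ p0⊥)
        [Ax]  ⊢ p0, p0⊥
    [⅋]  ⊢ (p0 ⅋ p0⊥)
      [Ax]  ⊢ p0, p0⊥

Result: YES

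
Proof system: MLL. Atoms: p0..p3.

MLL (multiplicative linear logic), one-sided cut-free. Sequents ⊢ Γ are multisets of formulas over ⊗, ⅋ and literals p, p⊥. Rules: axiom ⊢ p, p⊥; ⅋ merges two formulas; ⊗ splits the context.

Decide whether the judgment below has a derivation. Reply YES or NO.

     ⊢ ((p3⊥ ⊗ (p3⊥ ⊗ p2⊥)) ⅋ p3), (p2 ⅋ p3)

Derivation trace:
[⅋]  ⊢ ((p3⊥ ⊗ (p3⊥ ⊗ p2⊥)) ⅋ p3), (p2 ⅋ p3)
  [⅋]  ⊢ p3, p2, ((p3⊥ ⊗ (p3⊥ ⊗ p2⊥)) ⅋ p3)
    [⊗]  ⊢ p3, p3, p2, (p3⊥ ⊗ (p3⊥ ⊗ p2⊥))
      [Ax]  ⊢ p3, p3⊥
      [⊗]  ⊢ p3, p2, (p3⊥ ⊗ p2⊥)
        [Ax]  ⊢ p3, p3⊥
        [Ax]  ⊢ p2, p2⊥

Result: YES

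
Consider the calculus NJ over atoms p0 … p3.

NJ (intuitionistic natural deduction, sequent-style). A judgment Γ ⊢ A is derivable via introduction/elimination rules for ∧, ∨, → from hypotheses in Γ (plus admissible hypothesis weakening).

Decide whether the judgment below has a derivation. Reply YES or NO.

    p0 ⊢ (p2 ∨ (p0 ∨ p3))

Derivation (root first):
[∨I₂] p0 ⊢ (p2 ∨ (p0 ∨ p3))
  [∨I₁] p0 ⊢ (p0 ∨ p3)
    [Ax] p0 ⊢ p0

Result: YES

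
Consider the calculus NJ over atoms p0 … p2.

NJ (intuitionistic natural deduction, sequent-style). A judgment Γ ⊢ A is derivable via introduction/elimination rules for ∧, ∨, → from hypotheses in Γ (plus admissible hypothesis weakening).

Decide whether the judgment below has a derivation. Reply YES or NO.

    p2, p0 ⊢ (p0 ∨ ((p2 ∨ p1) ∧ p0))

Derivation trace:
[∨I₂] p2, p0 ⊢ (p0 ∨ ((p2 ∨ p1) ∧ p0))
  [∧I] p2, p0 ⊢ ((p2 ∨ p1) ∧ p0)
    [∨I₁] p2 ⊢ (p2 ∨ p1)
      [Ax] p2 ⊢ p2
    [Ax] p0 ⊢ p0

Result: YES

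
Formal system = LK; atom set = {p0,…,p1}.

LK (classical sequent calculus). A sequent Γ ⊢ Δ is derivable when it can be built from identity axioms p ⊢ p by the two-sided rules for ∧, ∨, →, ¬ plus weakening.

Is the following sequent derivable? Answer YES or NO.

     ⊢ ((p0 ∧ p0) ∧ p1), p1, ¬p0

Enumerate valuations to refute Γ ⊢ Δ:
  v=00: Γ:[] Δ:[((p0 ∧ p0) ∧ p1)=F, p1=F, ¬p0=T] refutes=False
  v=01: Γ:[] Δ:[((p0 ∧ p0) ∧ p1)=F, p1=T, ¬p0=T] refutes=False
  v=10: Γ:[] Δ:[((p0 ∧ p0) ∧ p1)=F, p1=F, ¬p0=F] refutes=True  ← countermodel

Result: NO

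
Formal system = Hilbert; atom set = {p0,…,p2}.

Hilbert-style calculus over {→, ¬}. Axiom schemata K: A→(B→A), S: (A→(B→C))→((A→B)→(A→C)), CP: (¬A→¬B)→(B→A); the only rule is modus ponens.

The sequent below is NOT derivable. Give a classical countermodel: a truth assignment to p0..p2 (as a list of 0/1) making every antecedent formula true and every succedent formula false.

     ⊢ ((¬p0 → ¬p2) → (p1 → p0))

Enumerate valuations to refute Γ ⊢ Δ:
  v=000: Γ:[] Δ:[((¬p0 → ¬p2) → (p1 → p0))=T] refutes=False
  v=001: Γ:[] Δ:[((¬p0 → ¬p2) → (p1 → p0))=T] refutes=False
  v=010: Γ:[] Δ:[((¬p0 → ¬p2) → (p1 → p0))=F] refutes=True  ← countermodel

Result: [0, 1, 0]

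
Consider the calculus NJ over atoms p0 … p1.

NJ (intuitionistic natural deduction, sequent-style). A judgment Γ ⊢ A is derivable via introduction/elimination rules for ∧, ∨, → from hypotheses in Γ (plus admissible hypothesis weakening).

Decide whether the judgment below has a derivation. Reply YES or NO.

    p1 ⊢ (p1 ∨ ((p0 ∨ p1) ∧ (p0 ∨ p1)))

Derivation trace:
[∨I₂] p1 ⊢ (p1 ∨ ((p0 ∨ p1) ∧ (p0 ∨ p1)))
  [∧I] p1 ⊢ ((p0 ∨ p1) ∧ (p0 ∨ p1))
    [∨I₂] p1 ⊢ (p0 ∨ p1)
      [Ax] p1 ⊢ p1
    [∨I₂] p1 ⊢ (p0 ∨ p1)
      [Ax] p1 ⊢ p1

Result: YES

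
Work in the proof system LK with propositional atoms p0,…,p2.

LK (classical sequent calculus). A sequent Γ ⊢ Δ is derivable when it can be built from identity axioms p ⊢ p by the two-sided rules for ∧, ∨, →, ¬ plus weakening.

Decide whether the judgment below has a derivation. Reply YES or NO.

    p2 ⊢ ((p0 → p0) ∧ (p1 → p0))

Enumerate valuations to refute Γ ⊢ Δ:
  v=000: Γ:[p2=F] Δ:[((p0 → p0) ∧ (p1 → p0))=T] refutes=False
  v=001: Γ:[p2=T] Δ:[((p0 → p0) ∧ (p1 → p0))=T] refutes=False
  v=010: Γ:[p2=F] Δ:[((p0 → p0) ∧ (p1 → p0))=F] refutes=False
  v=011: Γ:[p2=T] Δ:[((p0 → p0) ∧ (p1 → p0))=F] refutes=True  ← countermodel

Result: NO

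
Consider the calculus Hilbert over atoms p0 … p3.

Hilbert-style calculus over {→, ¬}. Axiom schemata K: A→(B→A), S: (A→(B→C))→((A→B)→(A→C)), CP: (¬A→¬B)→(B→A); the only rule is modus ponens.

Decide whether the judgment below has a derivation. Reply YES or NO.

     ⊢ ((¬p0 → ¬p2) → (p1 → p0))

Search for a countermodel by truth-table:
  v=0000: Γ:[] Δ:[((¬p0 → ¬p2) → (p1 → p0))=T] refutes=False
  v=0001: Γ:[] Δ:[((¬p0 → ¬p2) → (p1 → p0))=T] refutes=False
  v=0010: Γ:[] Δ:[((¬p0 → ¬p2) → (p1 → p0))=T] refutes=False
  v=0011: Γ:[] Δ:[((¬p0 → ¬p2) → (p1 → p0))=T] refutes=False
  v=0100: Γ:[] Δ:[((¬p0 → ¬p2) → (p1 → p0))=F] refutes=True  ← countermodel

Result: NO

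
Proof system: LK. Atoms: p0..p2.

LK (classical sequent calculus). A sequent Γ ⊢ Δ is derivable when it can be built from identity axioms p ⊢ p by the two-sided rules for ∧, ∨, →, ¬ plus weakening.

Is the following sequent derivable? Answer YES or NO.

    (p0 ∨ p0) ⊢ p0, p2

Derivation (root first):
[WR] (p0 ∨ p0) ⊢ p0, p2
  [∨L] (p0 ∨ p0) ⊢ p0
    [Ax] p0 ⊢ p0
    [Ax] p0 ⊢ p0

Result: YES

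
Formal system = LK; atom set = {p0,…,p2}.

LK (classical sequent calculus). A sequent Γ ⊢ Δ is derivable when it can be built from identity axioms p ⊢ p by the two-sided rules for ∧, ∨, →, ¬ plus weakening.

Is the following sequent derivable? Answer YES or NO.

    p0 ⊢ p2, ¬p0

Enumerate valuations to refute Γ ⊢ Δ:
  v=000: Γ:[p0=F] Δ:[p2=F, ¬p0=T] refutes=False
  v=001: Γ:[p0=F] Δ:[p2=T, ¬p0=T] refutes=False
  v=010: Γ:[p0=F] Δ:[p2=F, ¬p0=T] refutes=False
  v=011: Γ:[p0=F] Δ:[p2=T, ¬p0=T] refutes=False
  v=100: Γ:[p0=T] Δ:[p2=F, ¬p0=F] refutes=True  ← countermodel

Result: NO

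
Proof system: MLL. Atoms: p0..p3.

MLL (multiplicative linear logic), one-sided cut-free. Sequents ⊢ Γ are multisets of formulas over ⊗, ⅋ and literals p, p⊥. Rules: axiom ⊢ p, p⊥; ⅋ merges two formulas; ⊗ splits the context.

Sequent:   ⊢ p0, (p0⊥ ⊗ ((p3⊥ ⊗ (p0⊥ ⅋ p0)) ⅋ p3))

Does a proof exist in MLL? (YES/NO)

Derivation trace:
[⊗]  ⊢ p0, (p0⊥ ⊗ ((p3⊥ ⊗ (p0⊥ ⅋ p0)) ⅋ p3))
  [Ax]  ⊢ p0, p0⊥
  [⅋]  ⊢ ((p3⊥ ⊗ (p0⊥ ⅋ p0)) ⅋ p3)
    [⊗]  ⊢ p3, (p3⊥ ⊗ (p0⊥ ⅋ p0))
      [Ax]  ⊢ p3, p3⊥
      [⅋]  ⊢ (p0⊥ ⅋ p0)
        [Ax]  ⊢ p0, p0⊥

Result: YES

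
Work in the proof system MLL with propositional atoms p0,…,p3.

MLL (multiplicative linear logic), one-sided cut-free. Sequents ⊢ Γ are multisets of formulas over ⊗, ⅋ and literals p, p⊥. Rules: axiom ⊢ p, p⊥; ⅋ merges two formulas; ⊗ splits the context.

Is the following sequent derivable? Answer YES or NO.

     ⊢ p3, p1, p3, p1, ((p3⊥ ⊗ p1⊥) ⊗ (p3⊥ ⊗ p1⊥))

Proof tree:
[⊗]  ⊢ p3, p1, p3, p1, ((p3⊥ ⊗ p1⊥) ⊗ (p3⊥ ⊗ p1⊥))
  [⊗]  ⊢ p3, p1, (p3⊥ ⊗ p1⊥)
    [Ax]  ⊢ p3, p3⊥
    [Ax]  ⊢ p1, p1⊥
  [⊗]  ⊢ p3, p1, (p3⊥ ⊗ p1⊥)
    [Ax]  ⊢ p3, p3⊥
    [Ax]  ⊢ p1, p1⊥

Result: YES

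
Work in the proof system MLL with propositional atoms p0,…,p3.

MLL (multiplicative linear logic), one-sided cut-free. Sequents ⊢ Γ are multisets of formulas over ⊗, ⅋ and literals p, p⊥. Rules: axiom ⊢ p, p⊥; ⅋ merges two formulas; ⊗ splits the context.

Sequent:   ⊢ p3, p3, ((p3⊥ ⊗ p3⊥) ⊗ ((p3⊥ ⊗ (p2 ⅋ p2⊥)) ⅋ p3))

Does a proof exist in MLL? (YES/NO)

Derivation trace:
[⊗]  ⊢ p3, p3, ((p3⊥ ⊗ p3⊥) ⊗ ((p3⊥ ⊗ (p2 ⅋ p2⊥)) ⅋ p3))
  [⊗]  ⊢ p3, p3, (p3⊥ ⊗ p3⊥)
    [Ax]  ⊢ p3, p3⊥
    [Ax]  ⊢ p3, p3⊥
  [⅋]  ⊢ ((p3⊥ ⊗ (p2 ⅋ p2⊥)) ⅋ p3)
    [⊗]  ⊢ p3, (p3⊥ ⊗ (p2 ⅋ p2⊥))
      [Ax]  ⊢ p3, p3⊥
      [⅋]  ⊢ (p2 ⅋ p2⊥)
        [Ax]  ⊢ p2, p2⊥

Result: YES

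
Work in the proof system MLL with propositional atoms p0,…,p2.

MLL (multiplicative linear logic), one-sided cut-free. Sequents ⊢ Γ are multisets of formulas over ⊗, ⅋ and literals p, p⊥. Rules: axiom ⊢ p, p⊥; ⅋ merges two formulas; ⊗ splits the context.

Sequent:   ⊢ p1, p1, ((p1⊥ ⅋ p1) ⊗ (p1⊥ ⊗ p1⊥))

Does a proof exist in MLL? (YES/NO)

Derivation (root first):
[⊗]  ⊢ p1, p1, ((p1⊥ ⅋ p1) ⊗ (p1⊥ ⊗ p1⊥))
  [⅋]  ⊢ (p1⊥ ⅋ p1)
    [Ax]  ⊢ p1, p1⊥
  [⊗]  ⊢ p1, p1, (p1⊥ ⊗ p1⊥)
    [Ax]  ⊢ p1, p1⊥
    [Ax]  ⊢ p1, p1⊥

Result: YES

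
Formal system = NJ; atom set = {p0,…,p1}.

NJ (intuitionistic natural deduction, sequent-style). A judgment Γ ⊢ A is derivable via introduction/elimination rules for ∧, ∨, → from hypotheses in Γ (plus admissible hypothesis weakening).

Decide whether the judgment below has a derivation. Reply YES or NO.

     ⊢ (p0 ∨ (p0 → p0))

Derivation (root first):
[∨I₂]  ⊢ (p0 ∨ (p0 → p0))
  [→I]  ⊢ (p0 → p0)
    [Ax] p0 ⊢ p0

Result: YES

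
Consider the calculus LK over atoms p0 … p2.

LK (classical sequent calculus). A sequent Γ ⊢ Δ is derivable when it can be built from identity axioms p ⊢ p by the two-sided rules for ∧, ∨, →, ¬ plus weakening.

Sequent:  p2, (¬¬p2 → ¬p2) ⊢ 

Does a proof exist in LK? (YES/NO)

Derivation (root first):
[→L] p2, (¬¬p2 → ¬p2) ⊢ 
  [¬R] p2 ⊢ ¬¬p2
    [¬L] p2, ¬p2 ⊢ 
      [Ax] p2 ⊢ p2
  [¬L] p2, ¬p2 ⊢ 
    [Ax] p2 ⊢ p2

Result: YES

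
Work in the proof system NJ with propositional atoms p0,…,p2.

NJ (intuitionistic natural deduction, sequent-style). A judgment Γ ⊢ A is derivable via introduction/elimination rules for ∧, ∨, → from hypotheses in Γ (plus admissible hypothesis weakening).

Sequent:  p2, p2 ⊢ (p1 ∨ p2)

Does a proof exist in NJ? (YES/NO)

Proof tree:
[∨I₂] p2, p2 ⊢ (p1 ∨ p2)
  [Wk] p2, p2 ⊢ p2
    [Ax] p2 ⊢ p2

Result: YES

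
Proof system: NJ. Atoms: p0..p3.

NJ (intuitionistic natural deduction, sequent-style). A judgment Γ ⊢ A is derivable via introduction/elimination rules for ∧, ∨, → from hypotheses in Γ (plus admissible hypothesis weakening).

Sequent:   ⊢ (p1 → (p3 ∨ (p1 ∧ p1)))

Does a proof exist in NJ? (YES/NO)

Derivation (root first):
[→I]  ⊢ (p1 → (p3 ∨ (p1 ∧ p1)))
  [∨I₂] p1 ⊢ (p3 ∨ (p1 ∧ p1))
    [∧I] p1 ⊢ (p1 ∧ p1)
      [Ax] p1 ⊢ p1
      [Ax] p1 ⊢ p1

Result: YES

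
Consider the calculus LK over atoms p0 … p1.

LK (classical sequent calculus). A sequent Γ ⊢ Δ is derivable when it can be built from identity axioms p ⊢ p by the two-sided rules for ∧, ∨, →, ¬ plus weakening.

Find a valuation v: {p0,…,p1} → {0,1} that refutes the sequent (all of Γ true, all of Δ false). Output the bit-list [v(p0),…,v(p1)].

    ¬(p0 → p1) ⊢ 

Enumerate valuations to refute Γ ⊢ Δ:
  v=00: Γ:[¬(p0 → p1)=F] Δ:[] refutes=False
  v=01: Γ:[¬(p0 → p1)=F] Δ:[] refutes=False
  v=10: Γ:[¬(p0 → p1)=T] Δ:[] refutes=True  ← countermodel

Result: [1, 0]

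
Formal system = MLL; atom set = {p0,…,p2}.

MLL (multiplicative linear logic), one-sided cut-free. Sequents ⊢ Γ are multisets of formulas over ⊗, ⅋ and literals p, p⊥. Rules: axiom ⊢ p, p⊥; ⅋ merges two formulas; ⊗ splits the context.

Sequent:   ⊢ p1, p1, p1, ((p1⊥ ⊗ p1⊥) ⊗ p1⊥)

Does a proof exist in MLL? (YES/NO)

Derivation trace:
[⊗]  ⊢ p1, p1, p1, ((p1⊥ ⊗ p1⊥) ⊗ p1⊥)
  [⊗]  ⊢ p1, p1, (p1⊥ ⊗ p1⊥)
    [Ax]  ⊢ p1, p1⊥
    [Ax]  ⊢ p1, p1⊥
  [Ax]  ⊢ p1, p1⊥

Result: YES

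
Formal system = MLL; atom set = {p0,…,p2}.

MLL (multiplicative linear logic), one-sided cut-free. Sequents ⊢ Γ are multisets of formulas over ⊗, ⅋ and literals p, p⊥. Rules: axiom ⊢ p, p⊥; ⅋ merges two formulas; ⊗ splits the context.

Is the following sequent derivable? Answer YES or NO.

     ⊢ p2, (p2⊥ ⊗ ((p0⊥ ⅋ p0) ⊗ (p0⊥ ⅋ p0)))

Derivation trace:
[⊗]  ⊢ p2, (p2⊥ ⊗ ((p0⊥ ⅋ p0) ⊗ (p0⊥ ⅋ p0)))
  [Ax]  ⊢ p2, p2⊥
  [⊗]  ⊢ ((p0⊥ ⅋ p0) ⊗ (p0⊥ ⅋ p0))
    [⅋]  ⊢ (p0⊥ ⅋ p0)
      [Ax]  ⊢ p0, p0⊥
    [⅋]  ⊢ (p0⊥ ⅋ p0)
      [Ax]  ⊢ p0, p0⊥

Result: YES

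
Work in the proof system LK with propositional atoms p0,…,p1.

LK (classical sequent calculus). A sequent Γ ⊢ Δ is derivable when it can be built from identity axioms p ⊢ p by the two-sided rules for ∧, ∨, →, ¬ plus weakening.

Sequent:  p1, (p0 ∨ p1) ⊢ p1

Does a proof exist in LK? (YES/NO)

Derivation (root first):
[∨L] p1, (p0 ∨ p1) ⊢ p1
  [WL] p1, p0 ⊢ p1
    [Ax] p1 ⊢ p1
  [Ax] p1 ⊢ p1

Result: YES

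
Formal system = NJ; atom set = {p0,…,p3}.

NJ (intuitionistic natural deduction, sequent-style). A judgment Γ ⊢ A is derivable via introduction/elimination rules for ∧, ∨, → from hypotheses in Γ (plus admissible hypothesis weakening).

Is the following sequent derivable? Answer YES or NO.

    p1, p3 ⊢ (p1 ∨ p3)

Derivation (root first):
[Wk] p1, p3 ⊢ (p1 ∨ p3)
  [∨I₁] p1 ⊢ (p1 ∨ p3)
    [Ax] p1 ⊢ p1

Result: YES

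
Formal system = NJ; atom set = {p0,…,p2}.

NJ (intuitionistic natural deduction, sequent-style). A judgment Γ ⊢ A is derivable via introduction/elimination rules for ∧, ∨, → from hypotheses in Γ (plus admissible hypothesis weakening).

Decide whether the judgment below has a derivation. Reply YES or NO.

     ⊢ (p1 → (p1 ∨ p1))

Derivation (root first):
[→I]  ⊢ (p1 → (p1 ∨ p1))
  [∨I₂] p1 ⊢ (p1 ∨ p1)
    [Ax] p1 ⊢ p1

Result: YES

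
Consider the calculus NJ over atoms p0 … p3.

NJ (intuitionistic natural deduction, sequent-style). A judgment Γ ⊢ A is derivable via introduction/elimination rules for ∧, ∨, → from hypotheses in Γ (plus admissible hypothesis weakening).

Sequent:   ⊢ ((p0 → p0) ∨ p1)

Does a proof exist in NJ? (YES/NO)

Proof tree:
[∨I₁]  ⊢ ((p0 → p0) ∨ p1)
  [→I]  ⊢ (p0 → p0)
    [Ax] p0 ⊢ p0

Result: YES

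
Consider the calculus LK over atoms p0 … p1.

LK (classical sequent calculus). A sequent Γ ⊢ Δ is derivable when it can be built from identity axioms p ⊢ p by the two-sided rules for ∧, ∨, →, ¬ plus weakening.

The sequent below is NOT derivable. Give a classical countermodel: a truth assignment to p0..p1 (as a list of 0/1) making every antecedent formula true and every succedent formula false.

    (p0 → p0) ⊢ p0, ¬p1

Truth-table refutation:
  v=00: Γ:[(p0 → p0)=T] Δ:[p0=F, ¬p1=T] refutes=False
  v=01: Γ:[(p0 → p0)=T] Δ:[p0=F, ¬p1=F] refutes=True  ← countermodel

Result: [0, 1]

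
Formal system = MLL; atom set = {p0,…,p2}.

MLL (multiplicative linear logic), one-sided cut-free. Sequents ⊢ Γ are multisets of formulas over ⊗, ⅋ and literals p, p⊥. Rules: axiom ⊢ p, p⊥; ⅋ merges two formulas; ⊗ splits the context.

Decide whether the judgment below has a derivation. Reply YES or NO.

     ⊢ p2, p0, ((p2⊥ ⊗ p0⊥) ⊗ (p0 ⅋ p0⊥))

Proof tree:
[⊗]  ⊢ p2, p0, ((p2⊥ ⊗ p0⊥) ⊗ (p0 ⅋ p0⊥))
  [⊗]  ⊢ p2, p0, (p2⊥ ⊗ p0⊥)
    [Ax]  ⊢ p2, p2⊥
    [Ax]  ⊢ p0, p0⊥
  [⅋]  ⊢ (p0 ⅋ p0⊥)
    [Ax]  ⊢ p0, p0⊥

Result: YES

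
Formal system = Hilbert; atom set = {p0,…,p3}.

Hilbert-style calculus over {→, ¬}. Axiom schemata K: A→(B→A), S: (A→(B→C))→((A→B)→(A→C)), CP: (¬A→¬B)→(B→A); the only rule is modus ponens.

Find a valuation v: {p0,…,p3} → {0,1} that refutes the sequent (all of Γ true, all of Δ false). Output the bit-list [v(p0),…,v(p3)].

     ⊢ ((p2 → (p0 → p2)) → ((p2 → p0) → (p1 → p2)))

Truth-table refutation:
  v=0000: Γ:[] Δ:[((p2 → (p0 → p2)) → ((p2 → p0) → (p1 → p2)))=T] refutes=False
  v=0001: Γ:[] Δ:[((p2 → (p0 → p2)) → ((p2 → p0) → (p1 → p2)))=T] refutes=False
  v=0010: Γ:[] Δ:[((p2 → (p0 → p2)) → ((p2 → p0) → (p1 → p2)))=T] refutes=False
  v=0011: Γ:[] Δ:[((p2 → (p0 → p2)) → ((p2 → p0) → (p1 → p2)))=T] refutes=False
  v=0100: Γ:[] Δ:[((p2 → (p0 → p2)) → ((p2 → p0) → (p1 → p2)))=F] refutes=True  ← countermodel

Result: [0, 1, 0, 0]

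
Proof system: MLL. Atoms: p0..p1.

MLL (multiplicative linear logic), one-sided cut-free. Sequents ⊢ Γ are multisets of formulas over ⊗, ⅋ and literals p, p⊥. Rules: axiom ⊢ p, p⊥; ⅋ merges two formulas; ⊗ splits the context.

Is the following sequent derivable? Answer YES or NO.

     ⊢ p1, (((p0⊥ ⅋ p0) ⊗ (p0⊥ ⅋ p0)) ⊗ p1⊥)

Derivation (root first):
[⊗]  ⊢ p1, (((p0⊥ ⅋ p0) ⊗ (p0⊥ ⅋ p0)) ⊗ p1⊥)
  [⊗]  ⊢ ((p0⊥ ⅋ p0) ⊗ (p0⊥ ⅋ p0))
    [⅋]  ⊢ (p0⊥ ⅋ p0)
      [Ax]  ⊢ p0, p0⊥
    [⅋]  ⊢ (p0⊥ ⅋ p0)
      [Ax]  ⊢ p0, p0⊥
  [Ax]  ⊢ p1, p1⊥

Result: YES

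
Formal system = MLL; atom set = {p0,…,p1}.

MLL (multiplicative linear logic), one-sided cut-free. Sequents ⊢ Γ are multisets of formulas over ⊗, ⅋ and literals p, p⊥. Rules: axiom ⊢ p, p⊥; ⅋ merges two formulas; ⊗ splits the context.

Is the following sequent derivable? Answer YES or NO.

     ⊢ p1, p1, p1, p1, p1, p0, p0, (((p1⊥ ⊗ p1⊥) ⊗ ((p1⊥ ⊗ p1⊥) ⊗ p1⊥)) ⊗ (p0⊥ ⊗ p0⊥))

Proof tree:
[⊗]  ⊢ p1, p1, p1, p1, p1, p0, p0, (((p1⊥ ⊗ p1⊥) ⊗ ((p1⊥ ⊗ p1⊥) ⊗ p1⊥)) ⊗ (p0⊥ ⊗ p0⊥))
  [⊗]  ⊢ p1, p1, p1, p1, p1, ((p1⊥ ⊗ p1⊥) ⊗ ((p1⊥ ⊗ p1⊥) ⊗ p1⊥))
    [⊗]  ⊢ p1, p1, (p1⊥ ⊗ p1⊥)
      [Ax]  ⊢ p1, p1⊥
      [Ax]  ⊢ p1, p1⊥
    [⊗]  ⊢ p1, p1, p1, ((p1⊥ ⊗ p1⊥) ⊗ p1⊥)
      [⊗]  ⊢ p1, p1, (p1⊥ ⊗ p1⊥)
        [Ax]  ⊢ p1, p1⊥
        [Ax]  ⊢ p1, p1⊥
      [Ax]  ⊢ p1, p1⊥
  [⊗]  ⊢ p0, p0, (p0⊥ ⊗ p0⊥)
    [Ax]  ⊢ p0, p0⊥
    [Ax]  ⊢ p0, p0⊥

Result: YES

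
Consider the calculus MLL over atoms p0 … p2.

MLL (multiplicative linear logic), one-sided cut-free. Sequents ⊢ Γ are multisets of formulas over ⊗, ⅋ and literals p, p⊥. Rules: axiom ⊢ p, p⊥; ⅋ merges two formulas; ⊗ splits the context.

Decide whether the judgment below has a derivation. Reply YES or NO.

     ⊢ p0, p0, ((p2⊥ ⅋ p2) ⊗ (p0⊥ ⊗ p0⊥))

Proof tree:
[⊗]  ⊢ p0, p0, ((p2⊥ ⅋ p2) ⊗ (p0⊥ ⊗ p0⊥))
  [⅋]  ⊢ (p2⊥ ⅋ p2)
    [Ax]  ⊢ p2, p2⊥
  [⊗]  ⊢ p0, p0, (p0⊥ ⊗ p0⊥)
    [Ax]  ⊢ p0, p0⊥
    [Ax]  ⊢ p0, p0⊥

Result: YES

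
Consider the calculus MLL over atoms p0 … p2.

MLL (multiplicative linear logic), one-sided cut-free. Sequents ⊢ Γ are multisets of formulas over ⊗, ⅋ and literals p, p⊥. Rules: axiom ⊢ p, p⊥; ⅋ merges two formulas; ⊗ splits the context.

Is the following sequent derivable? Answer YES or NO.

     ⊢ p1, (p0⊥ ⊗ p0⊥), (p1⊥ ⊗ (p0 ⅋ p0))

Proof tree:
[⊗]  ⊢ p1, (p0⊥ ⊗ p0⊥), (p1⊥ ⊗ (p0 ⅋ p0))
  [Ax]  ⊢ p1, p1⊥
  [⅋]  ⊢ (p0⊥ ⊗ p0⊥), (p0 ⅋ p0)
    [⊗]  ⊢ p0, p0, (p0⊥ ⊗ p0⊥)
      [Ax]  ⊢ p0, p0⊥
      [Ax]  ⊢ p0, p0⊥

Result: YES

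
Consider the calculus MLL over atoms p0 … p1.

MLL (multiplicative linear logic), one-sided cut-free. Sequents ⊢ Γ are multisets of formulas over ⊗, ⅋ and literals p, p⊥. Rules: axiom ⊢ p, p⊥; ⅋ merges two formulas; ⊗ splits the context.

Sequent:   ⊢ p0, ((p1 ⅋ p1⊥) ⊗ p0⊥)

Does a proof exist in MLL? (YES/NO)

Derivation trace:
[⊗]  ⊢ p0, ((p1 ⅋ p1⊥) ⊗ p0⊥)
  [⅋]  ⊢ (p1 ⅋ p1⊥)
    [Ax]  ⊢ p1, p1⊥
  [Ax]  ⊢ p0, p0⊥

Result: YES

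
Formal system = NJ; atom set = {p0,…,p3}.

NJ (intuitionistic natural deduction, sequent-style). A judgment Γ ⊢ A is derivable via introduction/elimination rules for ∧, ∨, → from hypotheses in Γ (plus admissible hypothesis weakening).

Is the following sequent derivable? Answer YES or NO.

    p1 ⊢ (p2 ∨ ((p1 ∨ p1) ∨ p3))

Derivation trace:
[∨I₂] p1 ⊢ (p2 ∨ ((p1 ∨ p1) ∨ p3))
  [∨I₁] p1 ⊢ ((p1 ∨ p1) ∨ p3)
    [∨I₁] p1 ⊢ (p1 ∨ p1)
      [Ax] p1 ⊢ p1

Result: YES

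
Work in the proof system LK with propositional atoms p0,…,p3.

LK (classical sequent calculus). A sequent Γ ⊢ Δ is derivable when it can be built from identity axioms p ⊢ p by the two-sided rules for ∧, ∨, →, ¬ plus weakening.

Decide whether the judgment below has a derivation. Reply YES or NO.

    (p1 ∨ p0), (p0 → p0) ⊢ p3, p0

Search for a countermodel by truth-table:
  v=0000: Γ:[(p1 ∨ p0)=F, (p0 → p0)=T] Δ:[p3=F, p0=F] refutes=False
  v=0001: Γ:[(p1 ∨ p0)=F, (p0 → p0)=T] Δ:[p3=T, p0=F] refutes=False
  v=0010: Γ:[(p1 ∨ p0)=F, (p0 → p0)=T] Δ:[p3=F, p0=F] refutes=False
  v=0011: Γ:[(p1 ∨ p0)=F, (p0 → p0)=T] Δ:[p3=T, p0=F] refutes=False
  v=0100: Γ:[(p1 ∨ p0)=T, (p0 → p0)=T] Δ:[p3=F, p0=F] refutes=True  ← countermodel

Result: NO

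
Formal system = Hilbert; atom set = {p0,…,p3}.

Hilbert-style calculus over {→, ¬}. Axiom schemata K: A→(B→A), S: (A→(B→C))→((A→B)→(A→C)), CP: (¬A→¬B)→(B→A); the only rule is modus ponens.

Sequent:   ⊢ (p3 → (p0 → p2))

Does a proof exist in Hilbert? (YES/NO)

Search for a countermodel by truth-table:
  v=0000: Γ:[] Δ:[(p3 → (p0 → p2))=T] refutes=False
  v=0001: Γ:[] Δ:[(p3 → (p0 → p2))=T] refutes=False
  v=0010: Γ:[] Δ:[(p3 → (p0 → p2))=T] refutes=False
  v=0011: Γ:[] Δ:[(p3 → (p0 → p2))=T] refutes=False
  v=0100: Γ:[] Δ:[(p3 → (p0 → p2))=T] refutes=False
  v=0101: Γ:[] Δ:[(p3 → (p0 → p2))=T] refutes=False
  v=0110: Γ:[] Δ:[(p3 → (p0 → p2))=T] refutes=False
  v=0111: Γ:[] Δ:[(p3 → (p0 → p2))=T] refutes=False
  v=1000: Γ:[] Δ:[(p3 → (p0 → p2))=T] refutes=False
  v=1001: Γ:[] Δ:[(p3 → (p0 → p2))=F] refutes=True  ← countermodel

Result: NO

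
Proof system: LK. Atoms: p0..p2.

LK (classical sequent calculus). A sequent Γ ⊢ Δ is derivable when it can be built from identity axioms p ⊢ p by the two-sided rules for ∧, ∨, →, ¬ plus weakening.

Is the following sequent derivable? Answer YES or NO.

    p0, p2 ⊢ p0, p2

Derivation trace:
[WL] p0, p2 ⊢ p0, p2
  [WR] p0 ⊢ p0, p2
    [Ax] p0 ⊢ p0

Result: YES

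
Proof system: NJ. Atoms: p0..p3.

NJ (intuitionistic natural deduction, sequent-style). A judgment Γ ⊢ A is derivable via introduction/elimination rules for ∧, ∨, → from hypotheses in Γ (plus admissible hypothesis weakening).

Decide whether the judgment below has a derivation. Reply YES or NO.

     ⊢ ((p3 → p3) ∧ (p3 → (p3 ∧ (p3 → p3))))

Derivation trace:
[∧I]  ⊢ ((p3 → p3) ∧ (p3 → (p3 ∧ (p3 → p3))))
  [→I]  ⊢ (p3 → p3)
    [Ax] p3 ⊢ p3
  [→I]  ⊢ (p3 → (p3 ∧ (p3 → p3)))
    [∧I] p3 ⊢ (p3 ∧ (p3 → p3))
      [Ax] p3 ⊢ p3
      [→I]  ⊢ (p3 → p3)
        [Ax] p3 ⊢ p3

Result: YES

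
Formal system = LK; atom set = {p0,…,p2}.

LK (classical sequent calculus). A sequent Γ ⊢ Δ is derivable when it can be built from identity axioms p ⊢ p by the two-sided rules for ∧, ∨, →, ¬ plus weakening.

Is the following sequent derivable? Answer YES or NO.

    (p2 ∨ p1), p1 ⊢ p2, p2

Truth-table refutation:
  v=000: Γ:[(p2 ∨ p1)=F, p1=F] Δ:[p2=F, p2=F] refutes=False
  v=001: Γ:[(p2 ∨ p1)=T, p1=F] Δ:[p2=T, p2=T] refutes=False
  v=010: Γ:[(p2 ∨ p1)=T, p1=T] Δ:[p2=F, p2=F] refutes=True  ← countermodel

Result: NO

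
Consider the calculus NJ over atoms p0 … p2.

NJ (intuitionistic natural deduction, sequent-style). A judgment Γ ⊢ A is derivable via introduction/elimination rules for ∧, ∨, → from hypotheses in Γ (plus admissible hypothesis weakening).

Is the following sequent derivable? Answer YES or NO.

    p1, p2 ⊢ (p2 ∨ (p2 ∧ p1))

Proof tree:
[∨I₂] p1, p2 ⊢ (p2 ∨ (p2 ∧ p1))
  [∧I] p1, p2 ⊢ (p2 ∧ p1)
    [Ax] p2 ⊢ p2
    [Ax] p1 ⊢ p1

Result: YES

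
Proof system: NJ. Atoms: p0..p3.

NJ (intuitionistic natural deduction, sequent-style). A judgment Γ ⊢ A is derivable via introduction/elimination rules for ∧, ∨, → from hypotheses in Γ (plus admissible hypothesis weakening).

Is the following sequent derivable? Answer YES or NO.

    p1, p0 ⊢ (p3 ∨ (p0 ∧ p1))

Derivation (root first):
[∨I₂] p1, p0 ⊢ (p3 ∨ (p0 ∧ p1))
  [∧I] p1, p0 ⊢ (p0 ∧ p1)
    [Ax] p0 ⊢ p0
    [Ax] p1 ⊢ p1

Result: YES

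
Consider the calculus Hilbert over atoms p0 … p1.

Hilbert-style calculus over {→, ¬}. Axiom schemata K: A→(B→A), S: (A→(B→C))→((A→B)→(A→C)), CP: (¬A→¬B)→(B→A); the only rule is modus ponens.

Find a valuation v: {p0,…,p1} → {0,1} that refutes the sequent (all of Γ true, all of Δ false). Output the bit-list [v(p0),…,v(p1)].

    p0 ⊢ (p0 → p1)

Search for a countermodel by truth-table:
  v=00: Γ:[p0=F] Δ:[(p0 → p1)=T] refutes=False
  v=01: Γ:[p0=F] Δ:[(p0 → p1)=T] refutes=False
  v=10: Γ:[p0=T] Δ:[(p0 → p1)=F] refutes=True  ← countermodel

Result: [1, 0]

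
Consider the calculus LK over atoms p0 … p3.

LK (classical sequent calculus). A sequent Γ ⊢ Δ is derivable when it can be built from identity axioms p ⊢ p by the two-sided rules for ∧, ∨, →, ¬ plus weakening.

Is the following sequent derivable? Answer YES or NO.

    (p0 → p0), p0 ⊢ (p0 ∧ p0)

Derivation trace:
[∧R] (p0 → p0), p0 ⊢ (p0 ∧ p0)
  [Ax] p0 ⊢ p0
  [→L] p0, (p0 → p0) ⊢ p0
    [WR] p0 ⊢ p0, p0
      [Ax] p0 ⊢ p0
    [Ax] p0 ⊢ p0

Result: YES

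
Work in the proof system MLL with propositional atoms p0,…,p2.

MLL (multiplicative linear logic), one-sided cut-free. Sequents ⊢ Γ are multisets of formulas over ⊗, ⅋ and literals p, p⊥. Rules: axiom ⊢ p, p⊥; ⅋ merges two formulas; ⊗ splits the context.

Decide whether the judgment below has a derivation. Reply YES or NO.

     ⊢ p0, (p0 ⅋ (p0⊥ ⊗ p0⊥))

Derivation trace:
[⅋]  ⊢ p0, (p0 ⅋ (p0⊥ ⊗ p0⊥))
  [⊗]  ⊢ p0, p0, (p0⊥ ⊗ p0⊥)
    [Ax]  ⊢ p0, p0⊥
    [Ax]  ⊢ p0, p0⊥

Result: YES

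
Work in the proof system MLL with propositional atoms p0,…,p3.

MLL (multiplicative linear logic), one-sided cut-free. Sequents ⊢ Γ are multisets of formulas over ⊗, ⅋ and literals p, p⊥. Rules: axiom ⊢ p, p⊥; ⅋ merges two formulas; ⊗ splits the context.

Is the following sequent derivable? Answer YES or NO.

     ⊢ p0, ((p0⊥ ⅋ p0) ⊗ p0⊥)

Proof tree:
[⊗]  ⊢ p0, ((p0⊥ ⅋ p0) ⊗ p0⊥)
  [⅋]  ⊢ (p0⊥ ⅋ p0)
    [Ax]  ⊢ p0, p0⊥
  [Ax]  ⊢ p0, p0⊥

Result: YES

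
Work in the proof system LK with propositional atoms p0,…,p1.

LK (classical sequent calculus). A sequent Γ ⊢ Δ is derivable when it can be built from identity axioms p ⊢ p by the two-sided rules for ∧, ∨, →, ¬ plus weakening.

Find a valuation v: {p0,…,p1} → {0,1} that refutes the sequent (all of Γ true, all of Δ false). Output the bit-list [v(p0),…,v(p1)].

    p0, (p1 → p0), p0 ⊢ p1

Enumerate valuations to refute Γ ⊢ Δ:
  v=00: Γ:[p0=F, (p1 → p0)=T, p0=F] Δ:[p1=F] refutes=False
  v=01: Γ:[p0=F, (p1 → p0)=F, p0=F] Δ:[p1=T] refutes=False
  v=10: Γ:[p0=T, (p1 → p0)=T, p0=T] Δ:[p1=F] refutes=True  ← countermodel

Result: [1, 0]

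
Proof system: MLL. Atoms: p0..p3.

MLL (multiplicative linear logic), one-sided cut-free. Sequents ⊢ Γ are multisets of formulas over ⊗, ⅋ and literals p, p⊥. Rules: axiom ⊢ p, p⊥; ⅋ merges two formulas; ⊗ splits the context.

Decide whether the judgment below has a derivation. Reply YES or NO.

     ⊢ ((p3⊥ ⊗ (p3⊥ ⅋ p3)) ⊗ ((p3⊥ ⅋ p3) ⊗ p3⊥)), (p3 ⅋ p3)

Proof tree:
[⅋]  ⊢ ((p3⊥ ⊗ (p3⊥ ⅋ p3)) ⊗ ((p3⊥ ⅋ p3) ⊗ p3⊥)), (p3 ⅋ p3)
  [⊗]  ⊢ p3, p3, ((p3⊥ ⊗ (p3⊥ ⅋ p3)) ⊗ ((p3⊥ ⅋ p3) ⊗ p3⊥))
    [⊗]  ⊢ p3, (p3⊥ ⊗ (p3⊥ ⅋ p3))
      [Ax]  ⊢ p3, p3⊥
      [⅋]  ⊢ (p3⊥ ⅋ p3)
        [Ax]  ⊢ p3, p3⊥
    [⊗]  ⊢ p3, ((p3⊥ ⅋ p3) ⊗ p3⊥)
      [⅋]  ⊢ (p3⊥ ⅋ p3)
        [Ax]  ⊢ p3, p3⊥
      [Ax]  ⊢ p3, p3⊥

Result: YES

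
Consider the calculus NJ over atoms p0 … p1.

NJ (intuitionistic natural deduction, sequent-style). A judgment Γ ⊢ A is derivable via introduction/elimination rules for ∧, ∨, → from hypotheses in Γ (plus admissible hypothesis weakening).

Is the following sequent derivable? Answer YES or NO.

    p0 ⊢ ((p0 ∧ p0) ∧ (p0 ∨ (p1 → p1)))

Proof tree:
[∧I] p0 ⊢ ((p0 ∧ p0) ∧ (p0 ∨ (p1 → p1)))
  [∧I] p0 ⊢ (p0 ∧ p0)
    [Ax] p0 ⊢ p0
    [Ax] p0 ⊢ p0
  [∨I₂]  ⊢ (p0 ∨ (p1 → p1))
    [→I]  ⊢ (p1 → p1)
      [Ax] p1 ⊢ p1

Result: YES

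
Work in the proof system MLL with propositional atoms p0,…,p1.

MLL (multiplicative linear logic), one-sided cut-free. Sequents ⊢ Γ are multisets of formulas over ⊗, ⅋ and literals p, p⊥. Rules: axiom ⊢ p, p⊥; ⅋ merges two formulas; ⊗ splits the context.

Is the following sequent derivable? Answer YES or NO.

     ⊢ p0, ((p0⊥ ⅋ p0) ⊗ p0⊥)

Proof tree:
[⊗]  ⊢ p0, ((p0⊥ ⅋ p0) ⊗ p0⊥)
  [⅋]  ⊢ (p0⊥ ⅋ p0)
    [Ax]  ⊢ p0, p0⊥
  [Ax]  ⊢ p0, p0⊥

Result: YES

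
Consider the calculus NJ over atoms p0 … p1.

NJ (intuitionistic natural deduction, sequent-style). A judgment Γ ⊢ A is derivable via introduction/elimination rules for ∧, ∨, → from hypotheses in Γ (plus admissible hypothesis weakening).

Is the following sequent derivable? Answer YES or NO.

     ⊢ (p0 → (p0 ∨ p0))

Proof tree:
[→I]  ⊢ (p0 → (p0 ∨ p0))
  [∨I₂] p0 ⊢ (p0 ∨ p0)
    [Ax] p0 ⊢ p0

Result: YES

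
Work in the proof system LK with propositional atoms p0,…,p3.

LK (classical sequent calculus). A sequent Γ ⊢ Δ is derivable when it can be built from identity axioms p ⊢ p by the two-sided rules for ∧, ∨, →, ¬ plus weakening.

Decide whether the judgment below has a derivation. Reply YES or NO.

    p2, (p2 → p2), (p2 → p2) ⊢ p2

Derivation (root first):
[→L] p2, (p2 → p2), (p2 → p2) ⊢ p2
  [→L] p2, (p2 → p2) ⊢ p2
    [Ax] p2 ⊢ p2
    [Ax] p2 ⊢ p2
  [Ax] p2 ⊢ p2

Result: YES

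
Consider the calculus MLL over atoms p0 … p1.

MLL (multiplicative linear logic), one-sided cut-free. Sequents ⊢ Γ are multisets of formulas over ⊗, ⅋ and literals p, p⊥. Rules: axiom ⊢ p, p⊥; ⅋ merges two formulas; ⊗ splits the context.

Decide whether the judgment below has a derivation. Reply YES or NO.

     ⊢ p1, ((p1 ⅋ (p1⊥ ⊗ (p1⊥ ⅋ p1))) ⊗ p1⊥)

Derivation (root first):
[⊗]  ⊢ p1, ((p1 ⅋ (p1⊥ ⊗ (p1⊥ ⅋ p1))) ⊗ p1⊥)
  [⅋]  ⊢ (p1 ⅋ (p1⊥ ⊗ (p1⊥ ⅋ p1)))
    [⊗]  ⊢ p1, (p1⊥ ⊗ (p1⊥ ⅋ p1))
      [Ax]  ⊢ p1, p1⊥
      [⅋]  ⊢ (p1⊥ ⅋ p1)
        [Ax]  ⊢ p1, p1⊥
  [Ax]  ⊢ p1, p1⊥

Result: YES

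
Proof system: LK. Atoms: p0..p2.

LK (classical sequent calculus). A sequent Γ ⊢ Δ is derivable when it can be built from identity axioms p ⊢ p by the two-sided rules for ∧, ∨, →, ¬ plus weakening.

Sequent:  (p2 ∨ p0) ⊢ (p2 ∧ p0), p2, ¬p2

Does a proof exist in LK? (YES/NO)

Derivation trace:
[¬R] (p2 ∨ p0) ⊢ (p2 ∧ p0), p2, ¬p2
  [∨L] p2, (p2 ∨ p0) ⊢ (p2 ∧ p0), p2
    [Ax] p2 ⊢ p2
    [∧R] p2, p0 ⊢ (p2 ∧ p0)
      [Ax] p2 ⊢ p2
      [Ax] p0 ⊢ p0

Result: YES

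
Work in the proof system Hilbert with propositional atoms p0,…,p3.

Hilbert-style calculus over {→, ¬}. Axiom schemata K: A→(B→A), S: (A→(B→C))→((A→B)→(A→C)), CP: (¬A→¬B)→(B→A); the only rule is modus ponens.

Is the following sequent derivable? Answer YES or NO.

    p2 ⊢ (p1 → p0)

Truth-table refutation:
  v=0000: Γ:[p2=F] Δ:[(p1 → p0)=T] refutes=False
  v=0001: Γ:[p2=F] Δ:[(p1 → p0)=T] refutes=False
  v=0010: Γ:[p2=T] Δ:[(p1 → p0)=T] refutes=False
  v=0011: Γ:[p2=T] Δ:[(p1 → p0)=T] refutes=False
  v=0100: Γ:[p2=F] Δ:[(p1 → p0)=F] refutes=False
  v=0101: Γ:[p2=F] Δ:[(p1 → p0)=F] refutes=False
  v=0110: Γ:[p2=T] Δ:[(p1 → p0)=F] refutes=True  ← countermodel

Result: NO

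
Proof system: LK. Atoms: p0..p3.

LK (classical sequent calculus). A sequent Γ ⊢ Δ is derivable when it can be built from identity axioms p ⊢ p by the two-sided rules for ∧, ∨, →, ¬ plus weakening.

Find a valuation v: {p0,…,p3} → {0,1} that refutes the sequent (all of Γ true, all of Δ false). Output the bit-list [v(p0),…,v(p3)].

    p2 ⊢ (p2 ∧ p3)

Search for a countermodel by truth-table:
  v=0000: Γ:[p2=F] Δ:[(p2 ∧ p3)=F] refutes=False
  v=0001: Γ:[p2=F] Δ:[(p2 ∧ p3)=F] refutes=False
  v=0010: Γ:[p2=T] Δ:[(p2 ∧ p3)=F] refutes=True  ← countermodel

Result: [0, 0, 1, 0]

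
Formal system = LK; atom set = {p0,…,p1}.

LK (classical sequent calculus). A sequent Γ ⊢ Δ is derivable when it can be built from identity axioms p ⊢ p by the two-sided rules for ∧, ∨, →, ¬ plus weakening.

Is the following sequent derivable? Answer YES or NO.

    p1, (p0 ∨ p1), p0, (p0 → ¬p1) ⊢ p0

Derivation (root first):
[→L] p1, (p0 ∨ p1), p0, (p0 → ¬p1) ⊢ p0
  [Ax] p0 ⊢ p0
  [¬L] (p0 ∨ p1), p1, ¬p1 ⊢ p0
    [WL] (p0 ∨ p1), p1 ⊢ p1, p0
      [∨L] (p0 ∨ p1) ⊢ p1, p0
        [Ax] p0 ⊢ p0
        [Ax] p1 ⊢ p1

Result: YES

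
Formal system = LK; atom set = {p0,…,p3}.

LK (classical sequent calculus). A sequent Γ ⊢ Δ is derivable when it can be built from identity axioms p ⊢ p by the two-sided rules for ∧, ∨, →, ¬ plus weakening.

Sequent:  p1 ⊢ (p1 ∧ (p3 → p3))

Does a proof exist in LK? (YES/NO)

Derivation (root first):
[∧R] p1 ⊢ (p1 ∧ (p3 → p3))
  [Ax] p1 ⊢ p1
  [→R]  ⊢ (p3 → p3)
    [Ax] p3 ⊢ p3

Result: YES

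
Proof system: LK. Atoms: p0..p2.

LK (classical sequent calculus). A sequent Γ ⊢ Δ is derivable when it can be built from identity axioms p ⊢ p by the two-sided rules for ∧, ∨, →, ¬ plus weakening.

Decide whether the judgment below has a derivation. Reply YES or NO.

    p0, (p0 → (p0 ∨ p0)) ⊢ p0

Derivation trace:
[→L] p0, (p0 → (p0 ∨ p0)) ⊢ p0
  [Ax] p0 ⊢ p0
  [∨L] (p0 ∨ p0) ⊢ p0
    [Ax] p0 ⊢ p0
    [Ax] p0 ⊢ p0

Result: YES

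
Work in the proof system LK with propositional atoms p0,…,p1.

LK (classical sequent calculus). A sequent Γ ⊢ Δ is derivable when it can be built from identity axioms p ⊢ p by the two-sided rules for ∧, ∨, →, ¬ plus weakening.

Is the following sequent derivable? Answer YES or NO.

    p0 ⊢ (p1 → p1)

Derivation (root first):
[WL] p0 ⊢ (p1 → p1)
  [→R]  ⊢ (p1 → p1)
    [Ax] p1 ⊢ p1

Result: YES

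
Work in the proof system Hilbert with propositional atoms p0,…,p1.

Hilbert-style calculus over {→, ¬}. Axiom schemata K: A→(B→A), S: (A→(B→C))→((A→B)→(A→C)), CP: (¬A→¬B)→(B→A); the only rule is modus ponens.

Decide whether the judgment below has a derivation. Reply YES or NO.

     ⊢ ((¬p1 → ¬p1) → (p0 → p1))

Truth-table refutation:
  v=00: Γ:[] Δ:[((¬p1 → ¬p1) → (p0 → p1))=T] refutes=False
  v=01: Γ:[] Δ:[((¬p1 → ¬p1) → (p0 → p1))=T] refutes=False
  v=10: Γ:[] Δ:[((¬p1 → ¬p1) → (p0 → p1))=F] refutes=True  ← countermodel

Result: NO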